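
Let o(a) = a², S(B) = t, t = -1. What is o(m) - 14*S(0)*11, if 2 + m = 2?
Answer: 154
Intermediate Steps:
m = 0 (m = -2 + 2 = 0)
S(B) = -1
o(m) - 14*S(0)*11 = 0² - 14*(-1)*11 = 0 - (-14)*11 = 0 - 1*(-154) = 0 + 154 = 154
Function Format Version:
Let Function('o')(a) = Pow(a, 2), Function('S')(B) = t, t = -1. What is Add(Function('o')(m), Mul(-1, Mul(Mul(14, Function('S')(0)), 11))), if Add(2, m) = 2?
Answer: 154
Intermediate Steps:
m = 0 (m = Add(-2, 2) = 0)
Function('S')(B) = -1
Add(Function('o')(m), Mul(-1, Mul(Mul(14, Function('S')(0)), 11))) = Add(Pow(0, 2), Mul(-1, Mul(Mul(14, -1), 11))) = Add(0, Mul(-1, Mul(-14, 11))) = Add(0, Mul(-1, -154)) = Add(0, 154) = 154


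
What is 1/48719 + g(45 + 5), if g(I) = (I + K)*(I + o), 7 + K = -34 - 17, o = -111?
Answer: 23774873/48719 ≈ 488.00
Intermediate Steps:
K = -58 (K = -7 + (-34 - 17) = -7 - 51 = -58)
g(I) = (-111 + I)*(-58 + I) (g(I) = (I - 58)*(I - 111) = (-58 + I)*(-111 + I) = (-111 + I)*(-58 + I))
1/48719 + g(45 + 5) = 1/48719 + (6438 + (45 + 5)**2 - 169*(45 + 5)) = 1/48719 + (6438 + 50**2 - 169*50) = 1/48719 + (6438 + 2500 - 8450) = 1/48719 + 488 = 23774873/48719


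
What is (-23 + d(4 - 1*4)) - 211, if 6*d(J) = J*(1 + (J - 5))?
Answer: -234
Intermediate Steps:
d(J) = J*(-4 + J)/6 (d(J) = (J*(1 + (J - 5)))/6 = (J*(1 + (-5 + J)))/6 = (J*(-4 + J))/6 = J*(-4 + J)/6)
(-23 + d(4 - 1*4)) - 211 = (-23 + (4 - 1*4)*(-4 + (4 - 1*4))/6) - 211 = (-23 + (4 - 4)*(-4 + (4 - 4))/6) - 211 = (-23 + (⅙)*0*(-4 + 0)) - 211 = (-23 + (⅙)*0*(-4)) - 211 = (-23 + 0) - 211 = -23 - 211 = -234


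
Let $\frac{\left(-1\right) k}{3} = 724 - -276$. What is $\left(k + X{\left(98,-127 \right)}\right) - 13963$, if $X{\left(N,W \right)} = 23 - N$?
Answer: $-17038$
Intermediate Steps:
$k = -3000$ ($k = - 3 \left(724 - -276\right) = - 3 \left(724 + 276\right) = \left(-3\right) 1000 = -3000$)
$\left(k + X{\left(98,-127 \right)}\right) - 13963 = \left(-3000 + \left(23 - 98\right)\right) - 13963 = \left(-3000 - 75\right) - 13963 = -3075 - 13963 = -17038$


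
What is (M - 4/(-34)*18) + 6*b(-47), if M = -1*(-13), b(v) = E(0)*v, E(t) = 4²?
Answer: -76447/17 ≈ -4496.9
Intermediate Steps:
E(t) = 16
b(v) = 16*v
M = 13
(M - 4/(-34)*18) + 6*b(-47) = (13 - 4/(-34)*18) + 6*(16*(-47)) = (13 - 4*(-1/34)*18) + 6*(-752) = (13 + (2/17)*18) - 4512 = (13 + 36/17) - 4512 = 257/17 - 4512 = -76447/17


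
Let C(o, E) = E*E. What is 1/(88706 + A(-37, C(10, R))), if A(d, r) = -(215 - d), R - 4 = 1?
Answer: 1/88454 ≈ 1.1305e-5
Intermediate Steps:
R = 5 (R = 4 + 1 = 5)
C(o, E) = E²
A(d, r) = -215 + d
1/(88706 + A(-37, C(10, R))) = 1/(88706 + (-215 - 37)) = 1/(88706 - 252) = 1/88454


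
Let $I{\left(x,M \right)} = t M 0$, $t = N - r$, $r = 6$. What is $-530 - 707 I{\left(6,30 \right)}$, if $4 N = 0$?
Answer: $-530$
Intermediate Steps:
$N = 0$ ($N = \frac{1}{4} \cdot 0 = 0$)
$t = -6$ ($t = 0 - 6 = -6$)
$I{\left(x,M \right)} = 0$ ($I{\left(x,M \right)} = - 6 M 0 = 0$)
$-530 - 707 I{\left(6,30 \right)} = -530 - 0 = -530 + 0 = -530$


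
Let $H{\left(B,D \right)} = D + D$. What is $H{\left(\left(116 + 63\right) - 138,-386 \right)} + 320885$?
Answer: $320113$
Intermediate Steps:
$H{\left(B,D \right)} = 2 D$
$H{\left(\left(116 + 63\right) - 138,-386 \right)} + 320885 = 2 \left(-386\right) + 320885 = -772 + 320885 = 320113$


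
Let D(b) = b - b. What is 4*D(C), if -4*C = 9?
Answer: 0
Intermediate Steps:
C = -9/4 (C = -1/4*9 = -9/4 ≈ -2.2500)
D(b) = 0
4*D(C) = 4*0 = 0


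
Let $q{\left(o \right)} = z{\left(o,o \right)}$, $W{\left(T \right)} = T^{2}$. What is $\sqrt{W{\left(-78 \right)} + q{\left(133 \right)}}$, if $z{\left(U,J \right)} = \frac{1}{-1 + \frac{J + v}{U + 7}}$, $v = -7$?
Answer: $\sqrt{6074} \approx 77.936$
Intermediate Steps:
$z{\left(U,J \right)} = \frac{1}{-1 + \frac{-7 + J}{7 + U}}$ ($z{\left(U,J \right)} = \frac{1}{-1 + \frac{J - 7}{U + 7}} = \frac{1}{-1 + \frac{-7 + J}{7 + U}}$)
$q{\left(o \right)} = - \frac{1}{2} - \frac{o}{14}$ ($q{\left(o \right)} = \frac{7 + o}{-14 + o - o} = \frac{7 + o}{-14} = - \frac{7 + o}{14} = - \frac{1}{2} - \frac{o}{14}$)
$\sqrt{W{\left(-78 \right)} + q{\left(133 \right)}} = \sqrt{\left(-78\right)^{2} - 10} = \sqrt{6084 - 10} = \sqrt{6074}$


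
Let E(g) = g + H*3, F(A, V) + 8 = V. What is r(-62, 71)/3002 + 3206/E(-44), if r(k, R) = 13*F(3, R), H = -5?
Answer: -9576091/177118 ≈ -54.066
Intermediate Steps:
F(A, V) = -8 + V
r(k, R) = -104 + 13*R (r(k, R) = 13*(-8 + R) = -104 + 13*R)
E(g) = -15 + g (E(g) = g - 5*3 = g - 15 = -15 + g)
r(-62, 71)/3002 + 3206/E(-44) = (-104 + 13*71)/3002 + 3206/(-15 - 44) = (-104 + 923)*(1/3002) + 3206/(-59) = 819*(1/3002) + 3206*(-1/59) = 819/3002 - 3206/59 = -9576091/177118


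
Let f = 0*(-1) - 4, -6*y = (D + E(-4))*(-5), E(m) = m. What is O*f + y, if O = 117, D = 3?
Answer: -2813/6 ≈ -468.83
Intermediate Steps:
y = -⅚ (y = -(3 - 4)*(-5)/6 = -(-1)*(-5)/6 = -⅙*5 = -⅚ ≈ -0.83333)
f = -4 (f = 0 - 4 = -4)
O*f + y = 117*(-4) - ⅚ = -468 - ⅚ = -2813/6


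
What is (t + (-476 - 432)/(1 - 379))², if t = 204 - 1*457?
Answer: 2243253769/35721 ≈ 62799.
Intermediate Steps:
t = -253 (t = 204 - 457 = -253)
(t + (-476 - 432)/(1 - 379))² = (-253 + (-476 - 432)/(1 - 379))² = (-253 - 908/(-378))² = (-253 - 908*(-1/378))² = (-253 + 454/189)² = (-47363/189)² = 2243253769/35721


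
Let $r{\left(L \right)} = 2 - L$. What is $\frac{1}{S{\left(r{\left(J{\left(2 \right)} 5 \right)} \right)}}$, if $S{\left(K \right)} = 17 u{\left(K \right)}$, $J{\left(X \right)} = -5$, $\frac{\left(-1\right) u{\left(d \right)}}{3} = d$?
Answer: $- \frac{1}{1377} \approx -0.00072622$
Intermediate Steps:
$u{\left(d \right)} = - 3 d$
$S{\left(K \right)} = - 51 K$ ($S{\left(K \right)} = 17 \left(- 3 K\right) = - 51 K$)
$\frac{1}{S{\left(r{\left(J{\left(2 \right)} 5 \right)} \right)}} = \frac{1}{\left(-51\right) \left(2 - \left(-5\right) 5\right)} = \frac{1}{\left(-51\right) \left(2 - -25\right)} = \frac{1}{\left(-51\right) \left(2 + 25\right)} = \frac{1}{\left(-51\right) 27} = \frac{1}{-1377} = - \frac{1}{1377}$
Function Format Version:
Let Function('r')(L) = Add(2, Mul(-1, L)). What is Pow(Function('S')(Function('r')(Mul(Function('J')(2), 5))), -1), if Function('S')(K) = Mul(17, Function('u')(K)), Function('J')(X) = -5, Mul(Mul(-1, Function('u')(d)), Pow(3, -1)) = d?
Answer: Rational(-1, 1377) ≈ -0.00072622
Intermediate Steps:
Function('u')(d) = Mul(-3, d)
Function('S')(K) = Mul(-51, K) (Function('S')(K) = Mul(17, Mul(-3, K)) = Mul(-51, K))
Pow(Function('S')(Function('r')(Mul(Function('J')(2), 5))), -1) = Pow(Mul(-51, Add(2, Mul(-1, Mul(-5, 5)))), -1) = Pow(Mul(-51, Add(2, Mul(-1, -25))), -1) = Pow(Mul(-51, Add(2, 25)), -1) = Pow(Mul(-51, 27), -1) = Pow(-1377, -1) = Rational(-1, 1377)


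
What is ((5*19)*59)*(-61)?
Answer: -341905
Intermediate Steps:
((5*19)*59)*(-61) = (95*59)*(-61) = 5605*(-61) = -341905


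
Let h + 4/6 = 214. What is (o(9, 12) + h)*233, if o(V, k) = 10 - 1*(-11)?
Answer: 163799/3 ≈ 54600.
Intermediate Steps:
h = 640/3 (h = -2/3 + 214 = 640/3 ≈ 213.33)
o(V, k) = 21 (o(V, k) = 10 + 11 = 21)
(o(9, 12) + h)*233 = (21 + 640/3)*233 = (703/3)*233 = 163799/3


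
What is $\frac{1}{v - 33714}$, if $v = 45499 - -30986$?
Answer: $\frac{1}{42771} \approx 2.338 \cdot 10^{-5}$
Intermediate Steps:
$v = 76485$ ($v = 45499 + 30986 = 76485$)
$\frac{1}{v - 33714} = \frac{1}{76485 - 33714} = \frac{1}{42771}$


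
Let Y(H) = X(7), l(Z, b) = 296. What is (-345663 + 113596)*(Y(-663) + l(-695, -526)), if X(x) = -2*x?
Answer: -65442894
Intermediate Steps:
Y(H) = -14 (Y(H) = -2*7 = -14)
(-345663 + 113596)*(Y(-663) + l(-695, -526)) = (-345663 + 113596)*(-14 + 296) = -232067*282 = -65442894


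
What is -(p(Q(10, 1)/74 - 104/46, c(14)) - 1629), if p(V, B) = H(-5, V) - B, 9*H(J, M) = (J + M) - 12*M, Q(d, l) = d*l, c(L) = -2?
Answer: 12445549/7659 ≈ 1625.0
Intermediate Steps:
H(J, M) = -11*M/9 + J/9 (H(J, M) = ((J + M) - 12*M)/9 = (J - 11*M)/9 = -11*M/9 + J/9)
p(V, B) = -5/9 - B - 11*V/9 (p(V, B) = (-11*V/9 + (1/9)*(-5)) - B = (-11*V/9 - 5/9) - B = (-5/9 - 11*V/9) - B = -5/9 - B - 11*V/9)
-(p(Q(10, 1)/74 - 104/46, c(14)) - 1629) = -((-5/9 - 1*(-2) - 11*((10*1)/74 - 104/46)/9) - 1629) = -((-5/9 + 2 - 11*(10*(1/74) - 104*1/46)/9) - 1629) = -((-5/9 + 2 - 11*(5/37 - 52/23)/9) - 1629) = -((-5/9 + 2 - 11/9*(-1809/851)) - 1629) = -((-5/9 + 2 + 2211/851) - 1629) = -(30962/7659 - 1629) = -1*(-12445549/7659) = 12445549/7659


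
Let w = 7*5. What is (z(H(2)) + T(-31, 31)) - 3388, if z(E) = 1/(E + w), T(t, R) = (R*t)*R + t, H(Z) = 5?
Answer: -1328399/40 ≈ -33210.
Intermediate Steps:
w = 35
T(t, R) = t + t*R² (T(t, R) = t*R² + t = t + t*R²)
z(E) = 1/(35 + E) (z(E) = 1/(E + 35) = 1/(35 + E))
(z(H(2)) + T(-31, 31)) - 3388 = (1/(35 + 5) - 31*(1 + 31²)) - 3388 = (1/40 - 31*(1 + 961)) - 3388 = (1/40 - 31*962) - 3388 = (1/40 - 29822) - 3388 = -1192879/40 - 3388 = -1328399/40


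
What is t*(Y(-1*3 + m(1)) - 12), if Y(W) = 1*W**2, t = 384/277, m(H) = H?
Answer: -3072/277 ≈ -11.090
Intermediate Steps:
t = 384/277 (t = 384*(1/277) = 384/277 ≈ 1.3863)
Y(W) = W**2
t*(Y(-1*3 + m(1)) - 12) = 384*((-1*3 + 1)**2 - 12)/277 = 384*((-3 + 1)**2 - 12)/277 = 384*((-2)**2 - 12)/277 = 384*(4 - 12)/277 = (384/277)*(-8) = -3072/277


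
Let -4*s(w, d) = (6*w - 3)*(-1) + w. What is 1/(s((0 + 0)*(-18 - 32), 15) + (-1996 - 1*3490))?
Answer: -4/21947 ≈ -0.00018226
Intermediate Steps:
s(w, d) = -¾ + 5*w/4 (s(w, d) = -((6*w - 3)*(-1) + w)/4 = -((-3 + 6*w)*(-1) + w)/4 = -((3 - 6*w) + w)/4 = -(3 - 5*w)/4 = -¾ + 5*w/4)
1/(s((0 + 0)*(-18 - 32), 15) + (-1996 - 1*3490)) = 1/((-¾ + 5*((0 + 0)*(-18 - 32))/4) + (-1996 - 1*3490)) = 1/((-¾ + 5*(0*(-50))/4) + (-1996 - 3490)) = 1/((-¾ + (5/4)*0) - 5486) = 1/((-¾ + 0) - 5486) = 1/(-¾ - 5486) = 1/(-21947/4) = -4/21947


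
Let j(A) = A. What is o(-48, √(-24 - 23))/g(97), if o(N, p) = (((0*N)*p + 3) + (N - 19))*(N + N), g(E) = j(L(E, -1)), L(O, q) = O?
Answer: 6144/97 ≈ 63.340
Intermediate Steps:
g(E) = E
o(N, p) = 2*N*(-16 + N) (o(N, p) = ((0*p + 3) + (-19 + N))*(2*N) = ((0 + 3) + (-19 + N))*(2*N) = (3 + (-19 + N))*(2*N) = (-16 + N)*(2*N) = 2*N*(-16 + N))
o(-48, √(-24 - 23))/g(97) = (2*(-48)*(-16 - 48))/97 = (2*(-48)*(-64))*(1/97) = 6144*(1/97) = 6144/97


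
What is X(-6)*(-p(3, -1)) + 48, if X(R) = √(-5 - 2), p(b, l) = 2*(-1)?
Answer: 48 + 2*I*√7 ≈ 48.0 + 5.2915*I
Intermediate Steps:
p(b, l) = -2
X(R) = I*√7 (X(R) = √(-7) = I*√7)
X(-6)*(-p(3, -1)) + 48 = (I*√7)*(-1*(-2)) + 48 = (I*√7)*2 + 48 = 2*I*√7 + 48 = 48 + 2*I*√7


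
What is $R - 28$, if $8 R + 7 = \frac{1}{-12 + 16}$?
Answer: $- \frac{923}{32} \approx -28.844$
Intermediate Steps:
$R = - \frac{27}{32}$ ($R = - \frac{7}{8} + \frac{1}{8 \left(-12 + 16\right)} = - \frac{7}{8} + \frac{1}{8 \cdot 4} = - \frac{7}{8} + \frac{1}{8} \cdot \frac{1}{4} = - \frac{7}{8} + \frac{1}{32} = - \frac{27}{32} \approx -0.84375$)
$R - 28 = - \frac{27}{32} - 28 = - \frac{923}{32}$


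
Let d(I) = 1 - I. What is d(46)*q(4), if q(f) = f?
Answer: -180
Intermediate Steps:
d(46)*q(4) = (1 - 1*46)*4 = (1 - 46)*4 = -45*4 = -180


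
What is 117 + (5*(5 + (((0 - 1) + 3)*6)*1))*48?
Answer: 4197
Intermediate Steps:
117 + (5*(5 + (((0 - 1) + 3)*6)*1))*48 = 117 + (5*(5 + ((-1 + 3)*6)*1))*48 = 117 + (5*(5 + (2*6)*1))*48 = 117 + (5*(5 + 12*1))*48 = 117 + (5*(5 + 12))*48 = 117 + (5*17)*48 = 117 + 85*48 = 117 + 4080 = 4197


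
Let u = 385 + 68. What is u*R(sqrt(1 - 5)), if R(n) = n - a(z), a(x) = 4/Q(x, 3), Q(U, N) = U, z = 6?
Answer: -302 + 906*I ≈ -302.0 + 906.0*I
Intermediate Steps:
a(x) = 4/x
R(n) = -2/3 + n (R(n) = n - 4/6 = n - 1*2/3 = n - 2/3 = -2/3 + n)
u = 453
u*R(sqrt(1 - 5)) = 453*(-2/3 + sqrt(1 - 5)) = 453*(-2/3 + sqrt(-4)) = 453*(-2/3 + 2*I) = -302 + 906*I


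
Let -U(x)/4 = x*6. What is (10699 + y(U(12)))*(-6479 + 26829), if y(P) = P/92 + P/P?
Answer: 5006669800/23 ≈ 2.1768e+8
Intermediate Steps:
U(x) = -24*x (U(x) = -4*x*6 = -24*x)
y(P) = 1 + P/92 (y(P) = P*(1/92) + 1 = P/92 + 1 = 1 + P/92)
(10699 + y(U(12)))*(-6479 + 26829) = (10699 + (1 + (-24*12)/92))*(-6479 + 26829) = (10699 + (1 + (1/92)*(-288)))*20350 = (10699 + (1 - 72/23))*20350 = (10699 - 49/23)*20350 = (246028/23)*20350 = 5006669800/23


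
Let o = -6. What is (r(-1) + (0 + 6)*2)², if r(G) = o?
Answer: 36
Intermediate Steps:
r(G) = -6
(r(-1) + (0 + 6)*2)² = (-6 + (0 + 6)*2)² = (-6 + 6*2)² = (-6 + 12)² = 6² = 36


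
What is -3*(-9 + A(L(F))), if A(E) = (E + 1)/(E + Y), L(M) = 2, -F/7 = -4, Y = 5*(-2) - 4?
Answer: 111/4 ≈ 27.750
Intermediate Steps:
Y = -14 (Y = -10 - 4 = -14)
F = 28 (F = -7*(-4) = 28)
A(E) = (1 + E)/(-14 + E) (A(E) = (E + 1)/(E - 14) = (1 + E)/(-14 + E))
-3*(-9 + A(L(F))) = -3*(-9 + (1 + 2)/(-14 + 2)) = -3*(-9 + 3/(-12)) = -3*(-9 - 1/12*3) = -3*(-9 - ¼) = -3*(-37/4) = 111/4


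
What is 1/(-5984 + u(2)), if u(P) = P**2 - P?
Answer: -1/5982 ≈ -0.00016717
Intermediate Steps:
1/(-5984 + u(2)) = 1/(-5984 + 2*(-1 + 2)) = 1/(-5984 + 2*1) = 1/(-5984 + 2) = 1/(-5982) = -1/5982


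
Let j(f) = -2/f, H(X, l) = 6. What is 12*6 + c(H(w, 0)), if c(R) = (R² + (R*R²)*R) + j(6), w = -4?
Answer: 4211/3 ≈ 1403.7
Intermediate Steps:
c(R) = -⅓ + R² + R⁴ (c(R) = (R² + (R*R²)*R) - 2/6 = (R² + R³*R) - 2*⅙ = (R² + R⁴) - ⅓ = -⅓ + R² + R⁴)
12*6 + c(H(w, 0)) = 12*6 + (-⅓ + 6² + 6⁴) = 72 + (-⅓ + 36 + 1296) = 72 + 3995/3 = 4211/3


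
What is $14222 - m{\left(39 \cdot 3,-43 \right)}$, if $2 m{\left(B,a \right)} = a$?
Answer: $\frac{28487}{2} \approx 14244.0$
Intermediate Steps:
$m{\left(B,a \right)} = \frac{a}{2}$
$14222 - m{\left(39 \cdot 3,-43 \right)} = 14222 - \frac{1}{2} \left(-43\right) = 14222 - - \frac{43}{2} = 14222 + \frac{43}{2} = \frac{28487}{2}$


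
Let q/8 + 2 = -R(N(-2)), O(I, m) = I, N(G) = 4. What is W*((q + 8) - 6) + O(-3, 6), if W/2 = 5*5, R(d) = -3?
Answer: 497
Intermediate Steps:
q = 8 (q = -16 + 8*(-1*(-3)) = -16 + 8*3 = -16 + 24 = 8)
W = 50 (W = 2*(5*5) = 2*25 = 50)
W*((q + 8) - 6) + O(-3, 6) = 50*((8 + 8) - 6) - 3 = 50*(16 - 6) - 3 = 50*10 - 3 = 500 - 3 = 497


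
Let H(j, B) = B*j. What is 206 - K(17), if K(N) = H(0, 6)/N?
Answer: 206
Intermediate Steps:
K(N) = 0 (K(N) = (6*0)/N = 0/N = 0)
206 - K(17) = 206 - 1*0 = 206 + 0 = 206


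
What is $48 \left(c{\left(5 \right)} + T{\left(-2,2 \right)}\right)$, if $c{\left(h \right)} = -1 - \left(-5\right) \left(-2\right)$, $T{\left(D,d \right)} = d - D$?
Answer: $-336$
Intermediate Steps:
$c{\left(h \right)} = -11$ ($c{\left(h \right)} = -1 - 10 = -11$)
$48 \left(c{\left(5 \right)} + T{\left(-2,2 \right)}\right) = 48 \left(-11 + \left(2 - -2\right)\right) = 48 \left(-11 + \left(2 + 2\right)\right) = 48 \left(-11 + 4\right) = 48 \left(-7\right) = -336$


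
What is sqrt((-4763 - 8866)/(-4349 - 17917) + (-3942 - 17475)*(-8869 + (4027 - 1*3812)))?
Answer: sqrt(10209804566254458)/7422 ≈ 13614.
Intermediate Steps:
sqrt((-4763 - 8866)/(-4349 - 17917) + (-3942 - 17475)*(-8869 + (4027 - 1*3812))) = sqrt(-13629/(-22266) - 21417*(-8869 + (4027 - 3812))) = sqrt(-13629*(-1/22266) - 21417*(-8869 + 215)) = sqrt(4543/7422 - 21417*(-8654)) = sqrt(4543/7422 + 185342718) = sqrt(1375613657539/7422) = sqrt(10209804566254458)/7422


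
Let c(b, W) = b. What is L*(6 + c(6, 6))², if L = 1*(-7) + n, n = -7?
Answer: -2016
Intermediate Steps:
L = -14 (L = 1*(-7) - 7 = -7 - 7 = -14)
L*(6 + c(6, 6))² = -14*(6 + 6)² = -14*12² = -14*144 = -2016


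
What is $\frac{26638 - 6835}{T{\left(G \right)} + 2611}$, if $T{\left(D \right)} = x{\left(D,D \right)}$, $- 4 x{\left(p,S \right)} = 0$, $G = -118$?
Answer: $\frac{2829}{373} \approx 7.5844$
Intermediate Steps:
$x{\left(p,S \right)} = 0$ ($x{\left(p,S \right)} = \left(- \frac{1}{4}\right) 0 = 0$)
$T{\left(D \right)} = 0$
$\frac{26638 - 6835}{T{\left(G \right)} + 2611} = \frac{26638 - 6835}{0 + 2611} = \frac{19803}{2611} = 19803 \cdot \frac{1}{2611} = \frac{2829}{373}$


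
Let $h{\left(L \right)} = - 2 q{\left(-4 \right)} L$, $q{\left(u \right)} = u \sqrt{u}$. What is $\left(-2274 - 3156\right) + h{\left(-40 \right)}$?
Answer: $-5430 - 640 i \approx -5430.0 - 640.0 i$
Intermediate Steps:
$q{\left(u \right)} = u^{\frac{3}{2}}$
$h{\left(L \right)} = 16 i L$ ($h{\left(L \right)} = - 2 \left(-4\right)^{\frac{3}{2}} L = - 2 \left(- 8 i\right) L = 16 i L$)
$\left(-2274 - 3156\right) + h{\left(-40 \right)} = \left(-2274 - 3156\right) + 16 i \left(-40\right) = -5430 - 640 i$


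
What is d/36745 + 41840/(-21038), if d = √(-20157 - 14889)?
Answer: -20920/10519 + 3*I*√3894/36745 ≈ -1.9888 + 0.0050947*I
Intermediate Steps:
d = 3*I*√3894 (d = √(-35046) = 3*I*√3894 ≈ 187.21*I)
d/36745 + 41840/(-21038) = (3*I*√3894)/36745 + 41840/(-21038) = (3*I*√3894)*(1/36745) + 41840*(-1/21038) = 3*I*√3894/36745 - 20920/10519 = -20920/10519 + 3*I*√3894/36745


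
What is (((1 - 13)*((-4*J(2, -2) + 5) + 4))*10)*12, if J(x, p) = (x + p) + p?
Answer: -24480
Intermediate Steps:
J(x, p) = x + 2*p (J(x, p) = (p + x) + p = x + 2*p)
(((1 - 13)*((-4*J(2, -2) + 5) + 4))*10)*12 = (((1 - 13)*((-4*(2 + 2*(-2)) + 5) + 4))*10)*12 = (-12*((-4*(2 - 4) + 5) + 4)*10)*12 = (-12*((-4*(-2) + 5) + 4)*10)*12 = (-12*((8 + 5) + 4)*10)*12 = (-12*(13 + 4)*10)*12 = (-12*17*10)*12 = -204*10*12 = -2040*12 = -24480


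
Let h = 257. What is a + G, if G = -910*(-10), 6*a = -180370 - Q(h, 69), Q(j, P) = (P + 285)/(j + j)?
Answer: -32323067/1542 ≈ -20962.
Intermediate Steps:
Q(j, P) = (285 + P)/(2*j) (Q(j, P) = (285 + P)/((2*j)) = (285 + P)*(1/(2*j)) = (285 + P)/(2*j))
a = -46355267/1542 (a = (-180370 - (285 + 69)/(2*257))/6 = (-180370 - 354/(2*257))/6 = (-180370 - 1*177/257)/6 = (-180370 - 177/257)/6 = (⅙)*(-46355267/257) = -46355267/1542 ≈ -30062.)
G = 9100
a + G = -46355267/1542 + 9100 = -32323067/1542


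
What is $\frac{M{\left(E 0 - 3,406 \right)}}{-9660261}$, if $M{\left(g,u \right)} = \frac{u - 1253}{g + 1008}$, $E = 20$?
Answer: $\frac{847}{9708562305} \approx 8.7243 \cdot 10^{-8}$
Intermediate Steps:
$M{\left(g,u \right)} = \frac{-1253 + u}{1008 + g}$
$\frac{M{\left(E 0 - 3,406 \right)}}{-9660261} = \frac{\frac{1}{1008 + \left(20 \cdot 0 - 3\right)} \left(-1253 + 406\right)}{-9660261} = \frac{1}{1008 + \left(0 - 3\right)} \left(-847\right) \left(- \frac{1}{9660261}\right) = \frac{1}{1008 - 3} \left(-847\right) \left(- \frac{1}{9660261}\right) = \frac{1}{1005} \left(-847\right) \left(- \frac{1}{9660261}\right) = \left(- \frac{847}{1005}\right) \left(- \frac{1}{9660261}\right) = \frac{847}{9708562305}$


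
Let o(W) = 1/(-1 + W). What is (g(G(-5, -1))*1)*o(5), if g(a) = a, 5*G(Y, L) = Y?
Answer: -¼ ≈ -0.25000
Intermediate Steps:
G(Y, L) = Y/5
(g(G(-5, -1))*1)*o(5) = (((⅕)*(-5))*1)/(-1 + 5) = -1*1/4 = -1*¼ = -¼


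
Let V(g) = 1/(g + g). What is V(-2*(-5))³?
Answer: 1/8000 ≈ 0.00012500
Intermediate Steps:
V(g) = 1/(2*g)
V(-2*(-5))³ = (1/(2*((-2*(-5)))))³ = ((½)/10)³ = ((½)*(⅒))³ = (1/20)³ = 1/8000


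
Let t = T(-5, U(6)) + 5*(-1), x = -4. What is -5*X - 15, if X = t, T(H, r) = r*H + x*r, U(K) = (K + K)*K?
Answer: 3250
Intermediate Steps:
U(K) = 2*K² (U(K) = (2*K)*K = 2*K²)
T(H, r) = -4*r + H*r (T(H, r) = r*H - 4*r = H*r - 4*r = -4*r + H*r)
t = -653 (t = (2*6²)*(-4 - 5) + 5*(-1) = (2*36)*(-9) - 5 = 72*(-9) - 5 = -648 - 5 = -653)
X = -653
-5*X - 15 = -5*(-653) - 15 = 3265 - 15 = 3250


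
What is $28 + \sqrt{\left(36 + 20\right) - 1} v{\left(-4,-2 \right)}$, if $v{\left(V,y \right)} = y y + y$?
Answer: $28 + 2 \sqrt{55} \approx 42.832$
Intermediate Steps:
$v{\left(V,y \right)} = y + y^{2}$ ($v{\left(V,y \right)} = y^{2} + y = y + y^{2}$)
$28 + \sqrt{\left(36 + 20\right) - 1} v{\left(-4,-2 \right)} = 28 + \sqrt{\left(36 + 20\right) - 1} \left(- 2 \left(1 - 2\right)\right) = 28 + \sqrt{56 - 1} \left(\left(-2\right) \left(-1\right)\right) = 28 + \sqrt{55} \cdot 2 = 28 + 2 \sqrt{55}$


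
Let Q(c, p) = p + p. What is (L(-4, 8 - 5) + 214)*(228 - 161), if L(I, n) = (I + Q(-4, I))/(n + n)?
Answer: 14204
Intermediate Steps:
Q(c, p) = 2*p
L(I, n) = 3*I/(2*n) (L(I, n) = (I + 2*I)/(n + n) = (3*I)/((2*n)) = (3*I)*(1/(2*n)) = 3*I/(2*n))
(L(-4, 8 - 5) + 214)*(228 - 161) = ((3/2)*(-4)/(8 - 5) + 214)*(228 - 161) = ((3/2)*(-4)/3 + 214)*67 = ((3/2)*(-4)*(⅓) + 214)*67 = (-2 + 214)*67 = 212*67 = 14204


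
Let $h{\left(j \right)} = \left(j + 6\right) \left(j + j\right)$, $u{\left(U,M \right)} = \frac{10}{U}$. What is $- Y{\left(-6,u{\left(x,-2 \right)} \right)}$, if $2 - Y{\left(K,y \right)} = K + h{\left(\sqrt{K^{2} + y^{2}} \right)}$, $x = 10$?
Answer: $66 + 12 \sqrt{37} \approx 138.99$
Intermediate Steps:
$h{\left(j \right)} = 2 j \left(6 + j\right)$ ($h{\left(j \right)} = \left(6 + j\right) 2 j = 2 j \left(6 + j\right)$)
$Y{\left(K,y \right)} = 2 - K - 2 \sqrt{K^{2} + y^{2}} \left(6 + \sqrt{K^{2} + y^{2}}\right)$ ($Y{\left(K,y \right)} = 2 - \left(K + 2 \sqrt{K^{2} + y^{2}} \left(6 + \sqrt{K^{2} + y^{2}}\right)\right) = 2 - K - 2 \sqrt{K^{2} + y^{2}} \left(6 + \sqrt{K^{2} + y^{2}}\right)$)
$- Y{\left(-6,u{\left(x,-2 \right)} \right)} = - (2 - -6 - 12 \sqrt{\left(-6\right)^{2} + \left(\frac{10}{10}\right)^{2}} - 2 \left(-6\right)^{2} - 2 \left(\frac{10}{10}\right)^{2}) = - (2 + 6 - 12 \sqrt{36 + \left(10 \cdot \frac{1}{10}\right)^{2}} - 72 - 2 \left(10 \cdot \frac{1}{10}\right)^{2}) = - (2 + 6 - 12 \sqrt{36 + 1^{2}} - 72 - 2 \cdot 1^{2}) = - (2 + 6 - 12 \sqrt{36 + 1} - 72 - 2) = - (2 + 6 - 12 \sqrt{37} - 72 - 2) = - (-66 - 12 \sqrt{37}) = 66 + 12 \sqrt{37}$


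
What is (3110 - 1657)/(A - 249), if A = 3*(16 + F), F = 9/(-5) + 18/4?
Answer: -14530/1929 ≈ -7.5324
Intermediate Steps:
F = 27/10 (F = 9*(-⅕) + 18*(¼) = -9/5 + 9/2 = 27/10 ≈ 2.7000)
A = 561/10 (A = 3*(16 + 27/10) = 3*(187/10) = 561/10 ≈ 56.100)
(3110 - 1657)/(A - 249) = (3110 - 1657)/(561/10 - 249) = 1453/(-1929/10) = 1453*(-10/1929) = -14530/1929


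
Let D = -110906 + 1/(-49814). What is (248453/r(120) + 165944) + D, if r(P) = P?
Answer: 170687994731/2988840 ≈ 57108.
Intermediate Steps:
D = -5524671485/49814 (D = -110906 - 1/49814 = -5524671485/49814 ≈ -1.1091e+5)
(248453/r(120) + 165944) + D = (248453/120 + 165944) - 5524671485/49814 = 20161733/120 - 5524671485/49814 = 170687994731/2988840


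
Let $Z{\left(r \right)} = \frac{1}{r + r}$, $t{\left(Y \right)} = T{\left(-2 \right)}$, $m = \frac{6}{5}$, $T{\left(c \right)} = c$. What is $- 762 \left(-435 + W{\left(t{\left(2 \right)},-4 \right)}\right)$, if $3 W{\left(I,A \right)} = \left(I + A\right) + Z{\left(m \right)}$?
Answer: $\frac{1997329}{6} \approx 3.3289 \cdot 10^{5}$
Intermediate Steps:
$m = \frac{6}{5}$ ($m = 6 \cdot \frac{1}{5} = \frac{6}{5} \approx 1.2$)
$t{\left(Y \right)} = -2$
$Z{\left(r \right)} = \frac{1}{2 r}$
$W{\left(I,A \right)} = \frac{5}{36} + \frac{A}{3} + \frac{I}{3}$ ($W{\left(I,A \right)} = \frac{\left(I + A\right) + \frac{1}{2 \cdot \frac{6}{5}}}{3} = \frac{\left(A + I\right) + \frac{1}{2} \cdot \frac{5}{6}}{3} = \frac{\left(A + I\right) + \frac{5}{12}}{3} = \frac{\frac{5}{12} + A + I}{3} = \frac{5}{36} + \frac{A}{3} + \frac{I}{3}$)
$- 762 \left(-435 + W{\left(t{\left(2 \right)},-4 \right)}\right) = - 762 \left(-435 + \left(\frac{5}{36} + \frac{1}{3} \left(-4\right) + \frac{1}{3} \left(-2\right)\right)\right) = - 762 \left(-435 - \frac{67}{36}\right) = \left(-762\right) \left(- \frac{15727}{36}\right) = \frac{1997329}{6}$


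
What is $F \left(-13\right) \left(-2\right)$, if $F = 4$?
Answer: $104$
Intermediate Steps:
$F \left(-13\right) \left(-2\right) = 4 \left(-13\right) \left(-2\right) = \left(-52\right) \left(-2\right) = 104$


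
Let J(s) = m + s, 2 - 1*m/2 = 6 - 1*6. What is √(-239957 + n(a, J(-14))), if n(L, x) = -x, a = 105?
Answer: I*√239947 ≈ 489.84*I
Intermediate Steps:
m = 4 (m = 4 - 2*(6 - 1*6) = 4 - 2*(6 - 6) = 4 - 2*0 = 4 + 0 = 4)
J(s) = 4 + s
√(-239957 + n(a, J(-14))) = √(-239957 - (4 - 14)) = √(-239957 - 1*(-10)) = √(-239957 + 10) = √(-239947) = I*√239947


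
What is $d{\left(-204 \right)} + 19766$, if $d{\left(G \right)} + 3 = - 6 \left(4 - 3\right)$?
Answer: $19757$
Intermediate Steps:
$d{\left(G \right)} = -9$ ($d{\left(G \right)} = -3 - 6 \left(4 - 3\right) = -3 - 6 = -9$)
$d{\left(-204 \right)} + 19766 = -9 + 19766 = 19757$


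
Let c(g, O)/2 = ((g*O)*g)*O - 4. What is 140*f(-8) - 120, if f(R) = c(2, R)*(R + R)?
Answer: -1129080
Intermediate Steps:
c(g, O) = -8 + 2*O²*g² (c(g, O) = 2*(((g*O)*g)*O - 4) = 2*(((O*g)*g)*O - 4) = 2*((O*g²)*O - 4) = 2*(O²*g² - 4) = 2*(-4 + O²*g²) = -8 + 2*O²*g²)
f(R) = 2*R*(-8 + 8*R²) (f(R) = (-8 + 2*R²*2²)*(R + R) = (-8 + 2*R²*4)*(2*R) = (-8 + 8*R²)*(2*R) = 2*R*(-8 + 8*R²))
140*f(-8) - 120 = 140*(16*(-8)*(-1 + (-8)²)) - 120 = 140*(16*(-8)*(-1 + 64)) - 120 = 140*(16*(-8)*63) - 120 = 140*(-8064) - 120 = -1128960 - 120 = -1129080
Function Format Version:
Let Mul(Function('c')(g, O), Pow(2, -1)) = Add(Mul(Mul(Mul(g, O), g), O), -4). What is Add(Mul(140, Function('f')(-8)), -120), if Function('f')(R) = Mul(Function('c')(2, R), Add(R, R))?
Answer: -1129080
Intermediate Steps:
Function('c')(g, O) = Add(-8, Mul(2, Pow(O, 2), Pow(g, 2))) (Function('c')(g, O) = Mul(2, Add(Mul(Mul(Mul(g, O), g), O), -4)) = Mul(2, Add(Mul(Mul(Mul(O, g), g), O), -4)) = Mul(2, Add(Mul(Mul(O, Pow(g, 2)), O), -4)) = Mul(2, Add(Mul(Pow(O, 2), Pow(g, 2)), -4)) = Mul(2, Add(-4, Mul(Pow(O, 2), Pow(g, 2)))) = Add(-8, Mul(2, Pow(O, 2), Pow(g, 2))))
Function('f')(R) = Mul(2, R, Add(-8, Mul(8, Pow(R, 2)))) (Function('f')(R) = Mul(Add(-8, Mul(2, Pow(R, 2), Pow(2, 2))), Add(R, R)) = Mul(Add(-8, Mul(2, Pow(R, 2), 4)), Mul(2, R)) = Mul(Add(-8, Mul(8, Pow(R, 2))), Mul(2, R)) = Mul(2, R, Add(-8, Mul(8, Pow(R, 2)))))
Add(Mul(140, Function('f')(-8)), -120) = Add(Mul(140, Mul(16, -8, Add(-1, Pow(-8, 2)))), -120) = Add(Mul(140, Mul(16, -8, Add(-1, 64))), -120) = Add(Mul(140, Mul(16, -8, 63)), -120) = Add(Mul(140, -8064), -120) = Add(-1128960, -120) = -1129080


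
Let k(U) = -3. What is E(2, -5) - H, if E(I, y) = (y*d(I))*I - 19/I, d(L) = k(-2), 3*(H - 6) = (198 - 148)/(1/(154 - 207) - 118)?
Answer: 109897/7506 ≈ 14.641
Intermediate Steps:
H = 21988/3753 (H = 6 + ((198 - 148)/(1/(154 - 207) - 118))/3 = 6 + (50/(1/(-53) - 118))/3 = 6 + (50/(-1/53 - 118))/3 = 6 + (50/(-6255/53))/3 = 6 + (50*(-53/6255))/3 = 6 + (1/3)*(-530/1251) = 6 - 530/3753 = 21988/3753 ≈ 5.8588)
d(L) = -3
E(I, y) = -19/I - 3*I*y (E(I, y) = (y*(-3))*I - 19/I = (-3*y)*I - 19/I = -3*I*y - 19/I = -19/I - 3*I*y)
E(2, -5) - H = (-19/2 - 3*2*(-5)) - 1*21988/3753 = (-19*1/2 + 30) - 21988/3753 = (-19/2 + 30) - 21988/3753 = 41/2 - 21988/3753 = 109897/7506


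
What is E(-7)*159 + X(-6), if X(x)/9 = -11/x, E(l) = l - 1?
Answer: -2511/2 ≈ -1255.5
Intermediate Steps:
E(l) = -1 + l
X(x) = -99/x (X(x) = 9*(-11/x) = -99/x)
E(-7)*159 + X(-6) = (-1 - 7)*159 - 99/(-6) = -8*159 - 99*(-⅙) = -1272 + 33/2 = -2511/2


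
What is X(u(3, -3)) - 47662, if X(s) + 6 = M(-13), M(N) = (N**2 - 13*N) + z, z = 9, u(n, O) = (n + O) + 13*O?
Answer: -47321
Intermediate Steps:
u(n, O) = n + 14*O (u(n, O) = (O + n) + 13*O = n + 14*O)
M(N) = 9 + N**2 - 13*N (M(N) = (N**2 - 13*N) + 9 = 9 + N**2 - 13*N)
X(s) = 341 (X(s) = -6 + (9 + (-13)**2 - 13*(-13)) = -6 + (9 + 169 + 169) = -6 + 347 = 341)
X(u(3, -3)) - 47662 = 341 - 47662 = -47321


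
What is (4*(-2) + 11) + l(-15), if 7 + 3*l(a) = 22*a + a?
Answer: -343/3 ≈ -114.33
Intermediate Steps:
l(a) = -7/3 + 23*a/3 (l(a) = -7/3 + (22*a + a)/3 = -7/3 + (23*a)/3 = -7/3 + 23*a/3)
(4*(-2) + 11) + l(-15) = (4*(-2) + 11) + (-7/3 + (23/3)*(-15)) = (-8 + 11) + (-7/3 - 115) = 3 - 352/3 = -343/3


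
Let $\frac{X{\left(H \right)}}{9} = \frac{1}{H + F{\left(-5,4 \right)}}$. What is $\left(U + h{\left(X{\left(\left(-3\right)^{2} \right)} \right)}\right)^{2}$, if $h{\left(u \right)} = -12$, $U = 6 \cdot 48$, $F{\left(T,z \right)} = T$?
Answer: $76176$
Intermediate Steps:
$U = 288$
$X{\left(H \right)} = \frac{9}{-5 + H}$ ($X{\left(H \right)} = \frac{9}{H - 5} = \frac{9}{-5 + H}$)
$\left(U + h{\left(X{\left(\left(-3\right)^{2} \right)} \right)}\right)^{2} = \left(288 - 12\right)^{2} = 276^{2} = 76176$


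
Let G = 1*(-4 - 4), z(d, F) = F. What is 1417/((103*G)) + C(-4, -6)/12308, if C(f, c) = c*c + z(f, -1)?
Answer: -4352899/2535448 ≈ -1.7168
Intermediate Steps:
G = -8 (G = 1*(-8) = -8)
C(f, c) = -1 + c² (C(f, c) = c*c - 1 = c² - 1 = -1 + c²)
1417/((103*G)) + C(-4, -6)/12308 = 1417/((103*(-8))) + (-1 + (-6)²)/12308 = 1417/(-824) + (-1 + 36)*(1/12308) = 1417*(-1/824) + 35*(1/12308) = -1417/824 + 35/12308 = -4352899/2535448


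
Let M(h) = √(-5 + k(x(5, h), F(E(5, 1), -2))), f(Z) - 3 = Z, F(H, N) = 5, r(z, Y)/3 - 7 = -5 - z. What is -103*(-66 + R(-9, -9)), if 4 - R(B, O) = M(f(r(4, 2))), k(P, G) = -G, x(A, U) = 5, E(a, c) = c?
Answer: 6386 + 103*I*√10 ≈ 6386.0 + 325.71*I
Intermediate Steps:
r(z, Y) = 6 - 3*z (r(z, Y) = 21 + 3*(-5 - z) = 21 + (-15 - 3*z) = 6 - 3*z)
f(Z) = 3 + Z
M(h) = I*√10 (M(h) = √(-5 - 1*5) = √(-5 - 5) = √(-10) = I*√10)
R(B, O) = 4 - I*√10
-103*(-66 + R(-9, -9)) = -103*(-66 + (4 - I*√10)) = -103*(-62 - I*√10) = 6386 + 103*I*√10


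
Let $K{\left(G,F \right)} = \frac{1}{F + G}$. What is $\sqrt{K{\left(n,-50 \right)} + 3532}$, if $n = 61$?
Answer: $\frac{3 \sqrt{47487}}{11} \approx 59.431$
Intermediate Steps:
$\sqrt{K{\left(n,-50 \right)} + 3532} = \sqrt{\frac{1}{-50 + 61} + 3532} = \sqrt{\frac{1}{11} + 3532} = \sqrt{\frac{38853}{11}} = \frac{3 \sqrt{47487}}{11}$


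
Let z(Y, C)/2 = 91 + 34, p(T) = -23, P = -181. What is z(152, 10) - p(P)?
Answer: 273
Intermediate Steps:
z(Y, C) = 250 (z(Y, C) = 2*(91 + 34) = 2*125 = 250)
z(152, 10) - p(P) = 250 - 1*(-23) = 250 + 23 = 273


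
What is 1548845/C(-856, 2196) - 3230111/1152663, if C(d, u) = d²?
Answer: -581522289461/844597675968 ≈ -0.68852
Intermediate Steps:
1548845/C(-856, 2196) - 3230111/1152663 = 1548845/((-856)²) - 3230111/1152663 = 1548845/732736 - 3230111*1/1152663 = 1548845*(1/732736) - 3230111/1152663 = 1548845/732736 - 3230111/1152663 = -581522289461/844597675968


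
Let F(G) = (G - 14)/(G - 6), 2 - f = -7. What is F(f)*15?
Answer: -25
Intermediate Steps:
f = 9 (f = 2 - 1*(-7) = 2 + 7 = 9)
F(G) = (-14 + G)/(-6 + G)
F(f)*15 = ((-14 + 9)/(-6 + 9))*15 = (-5/3)*15 = ((⅓)*(-5))*15 = -5/3*15 = -25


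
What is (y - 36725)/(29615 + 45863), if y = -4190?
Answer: -40915/75478 ≈ -0.54208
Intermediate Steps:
(y - 36725)/(29615 + 45863) = (-4190 - 36725)/(29615 + 45863) = -40915/75478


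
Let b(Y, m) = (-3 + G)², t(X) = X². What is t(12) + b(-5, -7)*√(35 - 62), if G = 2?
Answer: 144 + 3*I*√3 ≈ 144.0 + 5.1962*I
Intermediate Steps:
b(Y, m) = 1 (b(Y, m) = (-3 + 2)² = (-1)² = 1)
t(12) + b(-5, -7)*√(35 - 62) = 12² + 1*√(35 - 62) = 144 + 1*√(-27) = 144 + 1*(3*I*√3) = 144 + 3*I*√3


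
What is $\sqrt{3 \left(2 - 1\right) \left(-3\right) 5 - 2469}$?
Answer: $i \sqrt{2514} \approx 50.14 i$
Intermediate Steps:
$\sqrt{3 \left(2 - 1\right) \left(-3\right) 5 - 2469} = \sqrt{3 \cdot 1 \left(-3\right) 5 - 2469} = \sqrt{3 \left(-3\right) 5 - 2469} = \sqrt{\left(-9\right) 5 - 2469} = \sqrt{-45 - 2469} = \sqrt{-2514} = i \sqrt{2514}$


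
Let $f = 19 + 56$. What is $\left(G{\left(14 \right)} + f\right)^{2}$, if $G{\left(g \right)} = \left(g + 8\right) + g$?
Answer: $12321$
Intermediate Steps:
$G{\left(g \right)} = 8 + 2 g$ ($G{\left(g \right)} = \left(8 + g\right) + g = 8 + 2 g$)
$f = 75$
$\left(G{\left(14 \right)} + f\right)^{2} = \left(\left(8 + 2 \cdot 14\right) + 75\right)^{2} = \left(\left(8 + 28\right) + 75\right)^{2} = \left(36 + 75\right)^{2} = 111^{2} = 12321$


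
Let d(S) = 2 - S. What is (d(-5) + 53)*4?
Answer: 240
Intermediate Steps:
(d(-5) + 53)*4 = ((2 - 1*(-5)) + 53)*4 = ((2 + 5) + 53)*4 = (7 + 53)*4 = 60*4 = 240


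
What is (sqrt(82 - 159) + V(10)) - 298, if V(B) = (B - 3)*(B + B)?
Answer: -158 + I*sqrt(77) ≈ -158.0 + 8.775*I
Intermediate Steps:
V(B) = 2*B*(-3 + B) (V(B) = (-3 + B)*(2*B) = 2*B*(-3 + B))
(sqrt(82 - 159) + V(10)) - 298 = (sqrt(82 - 159) + 2*10*(-3 + 10)) - 298 = (sqrt(-77) + 2*10*7) - 298 = (I*sqrt(77) + 140) - 298 = (140 + I*sqrt(77)) - 298 = -158 + I*sqrt(77)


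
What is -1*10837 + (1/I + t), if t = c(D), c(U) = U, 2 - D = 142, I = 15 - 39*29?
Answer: -12250333/1116 ≈ -10977.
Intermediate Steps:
I = -1116 (I = 15 - 1131 = -1116)
D = -140 (D = 2 - 1*142 = 2 - 142 = -140)
t = -140
-1*10837 + (1/I + t) = -1*10837 + (1/(-1116) - 140) = -10837 + (-1/1116 - 140) = -10837 - 156241/1116 = -12250333/1116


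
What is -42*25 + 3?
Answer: -1047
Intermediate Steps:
-42*25 + 3 = -1050 + 3 = -1047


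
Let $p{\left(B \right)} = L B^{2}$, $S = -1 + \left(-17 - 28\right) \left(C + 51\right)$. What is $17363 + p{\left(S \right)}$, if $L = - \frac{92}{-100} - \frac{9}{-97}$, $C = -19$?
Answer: $\frac{5141942611}{2425} \approx 2.1204 \cdot 10^{6}$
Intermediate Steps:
$S = -1441$ ($S = -1 + \left(-17 - 28\right) \left(-19 + 51\right) = -1 - 1440 = -1441$)
$L = \frac{2456}{2425}$ ($L = \left(-92\right) \left(- \frac{1}{100}\right) - - \frac{9}{97} = \frac{23}{25} + \frac{9}{97} = \frac{2456}{2425} \approx 1.0128$)
$p{\left(B \right)} = \frac{2456 B^{2}}{2425}$
$17363 + p{\left(S \right)} = 17363 + \frac{2456 \left(-1441\right)^{2}}{2425} = 17363 + \frac{2456}{2425} \cdot 2076481 = 17363 + \frac{5099837336}{2425} = \frac{5141942611}{2425}$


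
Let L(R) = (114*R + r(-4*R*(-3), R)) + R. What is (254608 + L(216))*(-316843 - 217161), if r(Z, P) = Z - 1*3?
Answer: -150608886148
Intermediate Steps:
r(Z, P) = -3 + Z (r(Z, P) = Z - 3 = -3 + Z)
L(R) = -3 + 127*R (L(R) = (114*R + (-3 - 4*R*(-3))) + R = (114*R + (-3 + 12*R)) + R = (-3 + 126*R) + R = -3 + 127*R)
(254608 + L(216))*(-316843 - 217161) = (254608 + (-3 + 127*216))*(-316843 - 217161) = (254608 + (-3 + 27432))*(-534004) = (254608 + 27429)*(-534004) = 282037*(-534004) = -150608886148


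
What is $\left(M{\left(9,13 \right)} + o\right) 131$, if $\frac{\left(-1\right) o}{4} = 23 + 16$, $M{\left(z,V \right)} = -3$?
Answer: $-20829$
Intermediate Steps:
$o = -156$ ($o = - 4 \left(23 + 16\right) = \left(-4\right) 39 = -156$)
$\left(M{\left(9,13 \right)} + o\right) 131 = \left(-3 - 156\right) 131 = \left(-159\right) 131 = -20829$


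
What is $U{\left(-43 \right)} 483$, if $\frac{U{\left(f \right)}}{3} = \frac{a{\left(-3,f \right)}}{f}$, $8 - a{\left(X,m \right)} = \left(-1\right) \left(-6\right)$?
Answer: $- \frac{2898}{43} \approx -67.395$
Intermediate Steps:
$a{\left(X,m \right)} = 2$ ($a{\left(X,m \right)} = 8 - \left(-1\right) \left(-6\right) = 8 - 6 = 2$)
$U{\left(f \right)} = \frac{6}{f}$ ($U{\left(f \right)} = 3 \frac{2}{f} = \frac{6}{f}$)
$U{\left(-43 \right)} 483 = \frac{6}{-43} \cdot 483 = 6 \left(- \frac{1}{43}\right) 483 = \left(- \frac{6}{43}\right) 483 = - \frac{2898}{43}$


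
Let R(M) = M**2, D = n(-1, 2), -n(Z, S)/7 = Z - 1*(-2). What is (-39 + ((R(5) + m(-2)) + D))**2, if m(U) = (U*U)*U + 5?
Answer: 576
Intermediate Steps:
m(U) = 5 + U**3 (m(U) = U**2*U + 5 = U**3 + 5 = 5 + U**3)
n(Z, S) = -14 - 7*Z (n(Z, S) = -7*(Z - 1*(-2)) = -7*(Z + 2) = -7*(2 + Z) = -14 - 7*Z)
D = -7 (D = -14 - 7*(-1) = -14 + 7 = -7)
(-39 + ((R(5) + m(-2)) + D))**2 = (-39 + ((5**2 + (5 + (-2)**3)) - 7))**2 = (-39 + ((25 + (5 - 8)) - 7))**2 = (-39 + ((25 - 3) - 7))**2 = (-39 + (22 - 7))**2 = (-39 + 15)**2 = (-24)**2 = 576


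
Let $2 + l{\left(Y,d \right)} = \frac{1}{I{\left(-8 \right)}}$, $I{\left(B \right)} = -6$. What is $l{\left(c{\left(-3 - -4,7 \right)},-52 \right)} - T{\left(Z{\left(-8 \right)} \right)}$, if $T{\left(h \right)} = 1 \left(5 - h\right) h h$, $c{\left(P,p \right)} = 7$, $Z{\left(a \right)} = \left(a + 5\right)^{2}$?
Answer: $\frac{1931}{6} \approx 321.83$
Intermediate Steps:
$Z{\left(a \right)} = \left(5 + a\right)^{2}$
$T{\left(h \right)} = h^{2} \left(5 - h\right)$ ($T{\left(h \right)} = \left(5 - h\right) h h = h \left(5 - h\right) h = h^{2} \left(5 - h\right)$)
$l{\left(Y,d \right)} = - \frac{13}{6}$ ($l{\left(Y,d \right)} = -2 + \frac{1}{-6} = -2 - \frac{1}{6} = - \frac{13}{6}$)
$l{\left(c{\left(-3 - -4,7 \right)},-52 \right)} - T{\left(Z{\left(-8 \right)} \right)} = - \frac{13}{6} - \left(\left(5 - 8\right)^{2}\right)^{2} \left(5 - \left(5 - 8\right)^{2}\right) = - \frac{13}{6} - \left(\left(-3\right)^{2}\right)^{2} \left(5 - \left(-3\right)^{2}\right) = - \frac{13}{6} - 9^{2} \left(5 - 9\right) = - \frac{13}{6} - 81 \left(5 - 9\right) = - \frac{13}{6} - 81 \left(-4\right) = - \frac{13}{6} - -324 = - \frac{13}{6} + 324 = \frac{1931}{6}$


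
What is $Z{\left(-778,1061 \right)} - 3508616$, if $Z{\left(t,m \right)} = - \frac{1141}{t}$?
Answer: $- \frac{2729702107}{778} \approx -3.5086 \cdot 10^{6}$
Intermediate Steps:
$Z{\left(-778,1061 \right)} - 3508616 = - \frac{1141}{-778} - 3508616 = \left(-1141\right) \left(- \frac{1}{778}\right) - 3508616 = \frac{1141}{778} - 3508616 = - \frac{2729702107}{778}$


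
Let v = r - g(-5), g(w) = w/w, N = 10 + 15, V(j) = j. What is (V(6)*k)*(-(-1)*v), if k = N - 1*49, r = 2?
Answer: -144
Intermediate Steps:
N = 25
g(w) = 1
k = -24 (k = 25 - 1*49 = 25 - 49 = -24)
v = 1 (v = 2 - 1*1 = 2 - 1 = 1)
(V(6)*k)*(-(-1)*v) = (6*(-24))*(-(-1)) = -(-144)*(-1) = -144*1 = -144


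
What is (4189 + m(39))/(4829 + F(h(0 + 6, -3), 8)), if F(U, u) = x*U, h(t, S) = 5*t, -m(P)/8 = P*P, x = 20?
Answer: -7979/5429 ≈ -1.4697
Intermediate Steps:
m(P) = -8*P**2 (m(P) = -8*P*P = -8*P**2)
F(U, u) = 20*U
(4189 + m(39))/(4829 + F(h(0 + 6, -3), 8)) = (4189 - 8*39**2)/(4829 + 20*(5*(0 + 6))) = (4189 - 8*1521)/(4829 + 20*(5*6)) = (4189 - 12168)/(4829 + 20*30) = -7979/(4829 + 600) = -7979/5429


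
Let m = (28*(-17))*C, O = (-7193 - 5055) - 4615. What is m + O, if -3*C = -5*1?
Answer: -52969/3 ≈ -17656.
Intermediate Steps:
C = 5/3 (C = -(-5)/3 = -1/3*(-5) = 5/3 ≈ 1.6667)
O = -16863 (O = -12248 - 4615 = -16863)
m = -2380/3 (m = (28*(-17))*(5/3) = -476*5/3 = -2380/3 ≈ -793.33)
m + O = -2380/3 - 16863 = -52969/3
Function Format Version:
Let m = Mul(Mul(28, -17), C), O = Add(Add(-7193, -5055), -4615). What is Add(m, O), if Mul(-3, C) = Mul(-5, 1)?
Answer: Rational(-52969, 3) ≈ -17656.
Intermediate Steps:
C = Rational(5, 3) (C = Mul(Rational(-1, 3), Mul(-5, 1)) = Mul(Rational(-1, 3), -5) = Rational(5, 3) ≈ 1.6667)
O = -16863 (O = Add(-12248, -4615) = -16863)
m = Rational(-2380, 3) (m = Mul(Mul(28, -17), Rational(5, 3)) = Mul(-476, Rational(5, 3)) = Rational(-2380, 3) ≈ -793.33)
Add(m, O) = Add(Rational(-2380, 3), -16863) = Rational(-52969, 3)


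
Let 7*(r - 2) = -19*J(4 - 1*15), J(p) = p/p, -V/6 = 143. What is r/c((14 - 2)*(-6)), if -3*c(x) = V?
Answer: -5/2002 ≈ -0.0024975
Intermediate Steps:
V = -858 (V = -6*143 = -858)
c(x) = 286 (c(x) = -⅓*(-858) = 286)
J(p) = 1
r = -5/7 (r = 2 + (-19*1)/7 = 2 + (⅐)*(-19) = 2 - 19/7 = -5/7 ≈ -0.71429)
r/c((14 - 2)*(-6)) = -5/7/286 = -5/7*1/286 = -5/2002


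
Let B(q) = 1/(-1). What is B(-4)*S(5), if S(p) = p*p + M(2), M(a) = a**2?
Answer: -29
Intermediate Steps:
S(p) = 4 + p**2 (S(p) = p*p + 2**2 = p**2 + 4 = 4 + p**2)
B(q) = -1
B(-4)*S(5) = -(4 + 5**2) = -(4 + 25) = -1*29 = -29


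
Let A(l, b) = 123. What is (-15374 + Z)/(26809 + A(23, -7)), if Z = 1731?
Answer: -13643/26932 ≈ -0.50657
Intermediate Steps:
(-15374 + Z)/(26809 + A(23, -7)) = (-15374 + 1731)/(26809 + 123) = -13643/26932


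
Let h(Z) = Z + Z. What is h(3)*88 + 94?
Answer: 622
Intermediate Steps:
h(Z) = 2*Z
h(3)*88 + 94 = (2*3)*88 + 94 = 6*88 + 94 = 528 + 94 = 622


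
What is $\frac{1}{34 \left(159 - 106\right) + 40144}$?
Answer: $\frac{1}{41946} \approx 2.384 \cdot 10^{-5}$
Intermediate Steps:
$\frac{1}{34 \left(159 - 106\right) + 40144} = \frac{1}{34 \cdot 53 + 40144} = \frac{1}{1802 + 40144} = \frac{1}{41946}$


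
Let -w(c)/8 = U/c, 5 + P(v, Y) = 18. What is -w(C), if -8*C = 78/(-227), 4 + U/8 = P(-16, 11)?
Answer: 174336/13 ≈ 13410.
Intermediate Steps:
P(v, Y) = 13 (P(v, Y) = -5 + 18 = 13)
U = 72 (U = -32 + 8*13 = -32 + 104 = 72)
C = 39/908 (C = -39/(4*(-227)) = -39*(-1)/(4*227) = -⅛*(-78/227) = 39/908 ≈ 0.042952)
w(c) = -576/c
-w(C) = -(-576)/39/908 = -(-576)*908/39 = -1*(-174336/13) = 174336/13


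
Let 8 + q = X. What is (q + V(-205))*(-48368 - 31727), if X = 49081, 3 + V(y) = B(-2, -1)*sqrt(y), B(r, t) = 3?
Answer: -3930261650 - 240285*I*sqrt(205) ≈ -3.9303e+9 - 3.4404e+6*I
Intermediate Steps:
V(y) = -3 + 3*sqrt(y)
q = 49073 (q = -8 + 49081 = 49073)
(q + V(-205))*(-48368 - 31727) = (49073 + (-3 + 3*sqrt(-205)))*(-48368 - 31727) = (49073 + (-3 + 3*(I*sqrt(205))))*(-80095) = (49073 + (-3 + 3*I*sqrt(205)))*(-80095) = (49070 + 3*I*sqrt(205))*(-80095) = -3930261650 - 240285*I*sqrt(205)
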